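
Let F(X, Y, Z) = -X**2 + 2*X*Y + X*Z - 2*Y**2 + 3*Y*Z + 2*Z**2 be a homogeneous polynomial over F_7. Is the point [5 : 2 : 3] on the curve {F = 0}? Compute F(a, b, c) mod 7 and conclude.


F(5,2,3) ≡ 3 (mod 7); P is NOT on the curve.

Evaluate F(5, 2, 3) term-by-term (mod 7).
  -X**2 ↦ -1·25·1·1 = -25
  2*X*Y ↦ 2·5·2·1 = 20
  X*Z ↦ 1·5·1·3 = 15
  -2*Y**2 ↦ -2·1·4·1 = -8
  3*Y*Z ↦ 3·1·2·3 = 18
  2*Z**2 ↦ 2·1·1·9 = 18
Sum: F(5, 2, 3) = (-25) + (20) + (15) + (-8) + (18) + (18) = 38.
Reducing mod 7: 38 ≡ 3 (mod 7).
Since F(a, b, c) ≡ 3 ≠ 0 (mod 7), P does NOT lie on the curve.


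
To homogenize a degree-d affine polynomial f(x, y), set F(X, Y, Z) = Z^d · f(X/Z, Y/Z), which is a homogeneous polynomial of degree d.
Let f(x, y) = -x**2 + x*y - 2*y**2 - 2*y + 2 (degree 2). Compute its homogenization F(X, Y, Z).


F(X, Y, Z) = -X**2 + X*Y - 2*Y**2 - 2*Y*Z + 2*Z**2

deg(f) = 2.
Substitute x = X/Z, y = Y/Z into f, then multiply by Z^2.
  monomial -1·x^2·y^0 ↦ -1·X^2·Y^0·Z^0.
  monomial 1·x^1·y^1 ↦ 1·X^1·Y^1·Z^0.
  monomial -2·x^0·y^2 ↦ -2·X^0·Y^2·Z^0.
  monomial -2·x^0·y^1 ↦ -2·X^0·Y^1·Z^1.
  monomial 2·x^0·y^0 ↦ 2·X^0·Y^0·Z^2.
Collecting: F(X, Y, Z) = -X**2 + X*Y - 2*Y**2 - 2*Y*Z + 2*Z**2.


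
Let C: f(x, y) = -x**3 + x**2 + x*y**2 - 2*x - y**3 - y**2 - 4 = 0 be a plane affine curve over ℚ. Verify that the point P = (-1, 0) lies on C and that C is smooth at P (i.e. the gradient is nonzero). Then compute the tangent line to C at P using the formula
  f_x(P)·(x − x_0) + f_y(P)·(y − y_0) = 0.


Tangent line at P: -7*x - 7 = 0.

Step 1: f(-1, 0) = 0, so P lies on C.
Step 2: partial derivatives
  f_x(x, y) = -3*x**2 + 2*x + y**2 - 2, f_y(x, y) = 2*x*y - 3*y**2 - 2*y.
  f_x(P) = -7, f_y(P) = 0 (gradient nonzero, so P is smooth).
Step 3: tangent line at P: -7·(x − -1) + 0·(y − 0) = 0.
Expanding: -7*x - 7 = 0.


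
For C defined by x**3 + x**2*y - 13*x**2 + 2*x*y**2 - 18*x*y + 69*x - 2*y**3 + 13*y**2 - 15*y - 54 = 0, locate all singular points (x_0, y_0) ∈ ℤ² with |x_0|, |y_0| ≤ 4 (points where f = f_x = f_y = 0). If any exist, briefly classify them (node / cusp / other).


Singular points: {(3, 3)}; classification: node.

Compute partial derivatives:
  f_x = 3*x**2 + 2*x*y - 26*x + 2*y**2 - 18*y + 69.
  f_y = x**2 + 4*x*y - 18*x - 6*y**2 + 26*y - 15.
Scan x_0 ∈ {−4, ..., 4}. For each x_0, f_y(x_0, y) is a polynomial in y; find its integer roots y ∈ {−4, ..., 4}, then test f_x and f at those candidates.
  x = -4: f_y(-4, y) = -6*y**2 + 10*y + 73; no integer root y with |y| ≤ 4.
  x = -3: f_y(-3, y) = -6*y**2 + 14*y + 48; no integer root y with |y| ≤ 4.
  x = -2: f_y(-2, y) = -6*y**2 + 18*y + 25; no integer root y with |y| ≤ 4.
  x = -1: f_y(-1, y) = -6*y**2 + 22*y + 4; no integer root y with |y| ≤ 4.
  x = 0: f_y(0, y) = -6*y**2 + 26*y - 15; no integer root y with |y| ≤ 4.
  x = 1: f_y(1, y) = -6*y**2 + 30*y - 32; no integer root y with |y| ≤ 4.
  x = 2: f_y(2, y) = -6*y**2 + 34*y - 47; no integer root y with |y| ≤ 4.
  x = 3: f_y(3, y) = -6*y**2 + 38*y - 60; vanishes at y ∈ {3}. (3, 3): f_x = 0, f = 0 — SINGULAR.
  x = 4: f_y(4, y) = -6*y**2 + 42*y - 71; no integer root y with |y| ≤ 4.
Only singular point on the grid: (3, 3).
Classify: substitute x = 3 + u, y = 3 + v and expand: f = u**3 + u**2*v - u**2 + 2*u*v**2 - 2*v**3 + v**2.
No constant or linear terms (consistent with a singular point). Quadratic part: -u**2 + v**2. Cubic part: u**3 + u**2*v + 2*u*v**2 - 2*v**3.
The quadratic part v**2 - u**2 = (v − u)(v + u) splits into two distinct linear factors, so there are two distinct tangent lines y − 3 = ±(x − 3) — this is a node (ordinary double point).
Classification: node.


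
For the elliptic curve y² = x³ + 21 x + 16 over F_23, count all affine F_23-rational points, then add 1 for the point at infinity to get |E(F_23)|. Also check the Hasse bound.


Affine points = {(0, 4), (0, 19), (4, 7), (4, 16), (5, 4), (5, 19), (6, 6), (6, 17), (7, 0), (8, 11), (8, 12), (12, 8), (12, 15), (13, 5), (13, 18), (14, 8), (14, 15), (15, 7), (15, 16), (16, 3), (16, 20), (18, 4), (18, 19), (19, 11), (19, 12), (20, 8), (20, 15), (21, 9), (21, 14)}; affine count = 29; |E(F_23)| = 30.

Discriminant check: Δ ∝ 4a³ + 27b² = 4·21³ + 27·16² = 4·9261 + 27·256 ≡ 3 (mod 23). Nonzero ⇒ E is nonsingular.
For each x ∈ F_23, compute rhs = x³ + 21·x + 16 mod 23, then count y ∈ F_23 with y² ≡ rhs.
  x = 0: rhs = 16, matching y values: 4, 19 (2 points).
  x = 1: rhs = 15, matching y values: none (0 points).
  x = 2: rhs = 20, matching y values: none (0 points).
  x = 3: rhs = 14, matching y values: none (0 points).
  x = 4: rhs = 3, matching y values: 7, 16 (2 points).
  x = 5: rhs = 16, matching y values: 4, 19 (2 points).
  x = 6: rhs = 13, matching y values: 6, 17 (2 points).
  x = 7: rhs = 0, matching y values: 0 (1 points).
  x = 8: rhs = 6, matching y values: 11, 12 (2 points).
  x = 9: rhs = 14, matching y values: none (0 points).
  x = 10: rhs = 7, matching y values: none (0 points).
  x = 11: rhs = 14, matching y values: none (0 points).
  x = 12: rhs = 18, matching y values: 8, 15 (2 points).
  x = 13: rhs = 2, matching y values: 5, 18 (2 points).
  x = 14: rhs = 18, matching y values: 8, 15 (2 points).
  x = 15: rhs = 3, matching y values: 7, 16 (2 points).
  x = 16: rhs = 9, matching y values: 3, 20 (2 points).
  x = 17: rhs = 19, matching y values: none (0 points).
  x = 18: rhs = 16, matching y values: 4, 19 (2 points).
  x = 19: rhs = 6, matching y values: 11, 12 (2 points).
  x = 20: rhs = 18, matching y values: 8, 15 (2 points).
  x = 21: rhs = 12, matching y values: 9, 14 (2 points).
  x = 22: rhs = 17, matching y values: none (0 points).
Total affine count: 29.
Full point count |E(F_23)| = 29 + 1 = 30.
Hasse bound: |30 − (23+1)| = |6| = 6 ≤ 2√23 ≈ 9.5917 ✓.


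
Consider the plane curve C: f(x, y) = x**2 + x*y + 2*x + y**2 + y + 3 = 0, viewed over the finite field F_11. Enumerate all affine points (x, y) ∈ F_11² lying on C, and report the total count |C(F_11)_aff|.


Affine F_11-points: {(0, 5), (2, 0), (2, 8), (4, 1), (4, 5), (5, 6), (5, 10), (7, 0), (7, 3), (9, 6), (10, 3), (10, 8)}; count = 12.

For each of the 121 pairs (x, y) ∈ F_11², evaluate f(x, y) mod 11. Record the zeros.
  x = 0: [0↦3, 1↦5, 2↦9, 3↦4, 4↦1, 5↦0, 6↦1, 7↦4, 8↦9, 9↦5, 10↦3]  zeros at y ∈ {5}
  x = 1: [0↦6, 1↦9, 2↦3, 3↦10, 4↦8, 5↦8, 6↦10, 7↦3, 8↦9, 9↦6, 10↦5]  zeros at y ∈ ∅
  x = 2: [0↦0, 1↦4, 2↦10, 3↦7, 4↦6, 5↦7, 6↦10, 7↦4, 8↦0, 9↦9, 10↦9]  zeros at y ∈ {0, 8}
  x = 3: [0↦7, 1↦1, 2↦8, 3↦6, 4↦6, 5↦8, 6↦1, 7↦7, 8↦4, 9↦3, 10↦4]  zeros at y ∈ ∅
  x = 4: [0↦5, 1↦0, 2↦8, 3↦7, 4↦8, 5↦0, 6↦5, 7↦1, 8↦10, 9↦10, 10↦1]  zeros at y ∈ {1, 5}
  x = 5: [0↦5, 1↦1, 2↦10, 3↦10, 4↦1, 5↦5, 6↦0, 7↦8, 8↦7, 9↦8, 10↦0]  zeros at y ∈ {6, 10}
  x = 6: [0↦7, 1↦4, 2↦3, 3↦4, 4↦7, 5↦1, 6↦8, 7↦6, 8↦6, 9↦8, 10↦1]  zeros at y ∈ ∅
  x = 7: [0↦0, 1↦9, 2↦9, 3↦0, 4↦4, 5↦10, 6↦7, 7↦6, 8↦7, 9↦10, 10↦4]  zeros at y ∈ {0, 3}
  x = 8: [0↦6, 1↦5, 2↦6, 3↦9, 4↦3, 5↦10, 6↦8, 7↦8, 8↦10, 9↦3, 10↦9]  zeros at y ∈ ∅
  x = 9: [0↦3, 1↦3, 2↦5, 3↦9, 4↦4, 5↦1, 6↦0, 7↦1, 8↦4, 9↦9, 10↦5]  zeros at y ∈ {6}
  x = 10: [0↦2, 1↦3, 2↦6, 3↦0, 4↦7, 5↦5, 6↦5, 7↦7, 8↦0, 9↦6, 10↦3]  zeros at y ∈ {3, 8}
Collecting zeros: affine points = {(0, 5), (2, 0), (2, 8), (4, 1), (4, 5), (5, 6), (5, 10), (7, 0), (7, 3), (9, 6), (10, 3), (10, 8)}.
Total count |C(F_11)_aff| = 12.


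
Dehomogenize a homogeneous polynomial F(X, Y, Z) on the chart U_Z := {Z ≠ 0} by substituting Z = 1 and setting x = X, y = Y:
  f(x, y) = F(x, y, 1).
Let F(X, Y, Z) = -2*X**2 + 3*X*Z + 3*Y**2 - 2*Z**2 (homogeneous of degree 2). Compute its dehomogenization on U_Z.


f(x, y) = -2*x**2 + 3*x + 3*y**2 - 2

On U_Z we set Z = 1. Each monomial c·X^i·Y^j·Z^k in F becomes c·x^i·y^j·1^k = c·x^i·y^j.
Substituting Z = 1: F(X, Y, 1) = -2*x**2 + 3*x + 3*y**2 - 2.
Note: deg(f) ≤ deg(F) = 2; strict inequality happens when F is divisible by Z (lost terms).


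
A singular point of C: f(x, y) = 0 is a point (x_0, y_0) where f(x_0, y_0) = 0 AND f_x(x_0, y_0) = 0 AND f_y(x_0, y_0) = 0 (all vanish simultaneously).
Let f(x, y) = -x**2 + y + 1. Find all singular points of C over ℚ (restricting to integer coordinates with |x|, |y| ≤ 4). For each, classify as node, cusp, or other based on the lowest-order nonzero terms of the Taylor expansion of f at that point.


No singular points in the scanned grid; C is smooth there.

Compute partial derivatives:
  f_x = -2*x.
  f_y = 1.
f_y = 1 is a nonzero constant, so f_y never vanishes: no point (x, y) can satisfy f = f_x = f_y = 0. In particular no (x, y) ∈ {−4, ..., 4}² is singular; the curve is smooth.


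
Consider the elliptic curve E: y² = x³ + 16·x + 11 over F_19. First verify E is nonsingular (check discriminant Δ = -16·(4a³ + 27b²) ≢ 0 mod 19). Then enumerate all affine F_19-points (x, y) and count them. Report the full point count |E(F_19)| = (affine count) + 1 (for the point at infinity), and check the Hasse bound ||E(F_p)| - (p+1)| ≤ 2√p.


Affine points = {(0, 7), (0, 12), (1, 3), (1, 16), (4, 5), (4, 14), (5, 8), (5, 11), (6, 0), (8, 9), (8, 10), (11, 6), (11, 13), (15, 4), (15, 15), (17, 3), (17, 16)}; affine count = 17; |E(F_19)| = 18.

Discriminant check: Δ ∝ 4a³ + 27b² = 4·16³ + 27·11² = 4·4096 + 27·121 ≡ 5 (mod 19). Nonzero ⇒ E is nonsingular.
For each x ∈ F_19, compute rhs = x³ + 16·x + 11 mod 19, then count y ∈ F_19 with y² ≡ rhs.
  x = 0: rhs = 11, matching y values: 7, 12 (2 points).
  x = 1: rhs = 9, matching y values: 3, 16 (2 points).
  x = 2: rhs = 13, matching y values: none (0 points).
  x = 3: rhs = 10, matching y values: none (0 points).
  x = 4: rhs = 6, matching y values: 5, 14 (2 points).
  x = 5: rhs = 7, matching y values: 8, 11 (2 points).
  x = 6: rhs = 0, matching y values: 0 (1 points).
  x = 7: rhs = 10, matching y values: none (0 points).
  x = 8: rhs = 5, matching y values: 9, 10 (2 points).
  x = 9: rhs = 10, matching y values: none (0 points).
  x = 10: rhs = 12, matching y values: none (0 points).
  x = 11: rhs = 17, matching y values: 6, 13 (2 points).
  x = 12: rhs = 12, matching y values: none (0 points).
  x = 13: rhs = 3, matching y values: none (0 points).
  x = 14: rhs = 15, matching y values: none (0 points).
  x = 15: rhs = 16, matching y values: 4, 15 (2 points).
  x = 16: rhs = 12, matching y values: none (0 points).
  x = 17: rhs = 9, matching y values: 3, 16 (2 points).
  x = 18: rhs = 13, matching y values: none (0 points).
Total affine count: 17.
Full point count |E(F_19)| = 17 + 1 = 18.
Hasse bound: |18 − (19+1)| = |-2| = 2 ≤ 2√19 ≈ 8.7178 ✓.


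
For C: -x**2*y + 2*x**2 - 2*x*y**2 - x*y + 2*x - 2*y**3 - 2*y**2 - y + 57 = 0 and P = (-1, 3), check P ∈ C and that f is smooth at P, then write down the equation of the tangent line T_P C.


Tangent line at P: -17*x - 55*y + 148 = 0.

Step 1: f(-1, 3) = 0, so P lies on C.
Step 2: partial derivatives
  f_x(x, y) = -2*x*y + 4*x - 2*y**2 - y + 2, f_y(x, y) = -x**2 - 4*x*y - x - 6*y**2 - 4*y - 1.
  f_x(P) = -17, f_y(P) = -55 (gradient nonzero, so P is smooth).
Step 3: tangent line at P: -17·(x − -1) + -55·(y − 3) = 0.
Expanding: -17*x - 55*y + 148 = 0.


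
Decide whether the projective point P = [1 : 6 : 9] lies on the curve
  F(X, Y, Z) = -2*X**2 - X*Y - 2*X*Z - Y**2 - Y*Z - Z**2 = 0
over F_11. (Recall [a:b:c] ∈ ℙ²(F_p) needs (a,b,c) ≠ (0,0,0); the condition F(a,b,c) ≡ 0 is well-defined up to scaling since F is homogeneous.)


F(1,6,9) ≡ 1 (mod 11); P is NOT on the curve.

Evaluate F(1, 6, 9) term-by-term (mod 11).
  -2*X**2 ↦ -2·1·1·1 = -2
  -X*Y ↦ -1·1·6·1 = -6
  -2*X*Z ↦ -2·1·1·9 = -18
  -Y**2 ↦ -1·1·36·1 = -36
  -Y*Z ↦ -1·1·6·9 = -54
  -Z**2 ↦ -1·1·1·81 = -81
Sum: F(1, 6, 9) = (-2) + (-6) + (-18) + (-36) + (-54) + (-81) = -197.
Reducing mod 11: -197 ≡ 1 (mod 11).
Since F(a, b, c) ≡ 1 ≠ 0 (mod 11), P does NOT lie on the curve.


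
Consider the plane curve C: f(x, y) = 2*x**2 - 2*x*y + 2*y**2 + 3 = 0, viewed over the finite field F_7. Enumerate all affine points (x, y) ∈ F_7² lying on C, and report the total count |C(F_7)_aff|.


Affine F_7-points: {(0, 3), (0, 4), (3, 0), (3, 3), (4, 0), (4, 4)}; count = 6.

For each of the 49 pairs (x, y) ∈ F_7², evaluate f(x, y) mod 7. Record the zeros.
  x = 0: [0↦3, 1↦5, 2↦4, 3↦0, 4↦0, 5↦4, 6↦5]  zeros at y ∈ {3, 4}
  x = 1: [0↦5, 1↦5, 2↦2, 3↦3, 4↦1, 5↦3, 6↦2]  zeros at y ∈ ∅
  x = 2: [0↦4, 1↦2, 2↦4, 3↦3, 4↦6, 5↦6, 6↦3]  zeros at y ∈ ∅
  x = 3: [0↦0, 1↦3, 2↦3, 3↦0, 4↦1, 5↦6, 6↦1]  zeros at y ∈ {0, 3}
  x = 4: [0↦0, 1↦1, 2↦6, 3↦1, 4↦0, 5↦3, 6↦3]  zeros at y ∈ {0, 4}
  x = 5: [0↦4, 1↦3, 2↦6, 3↦6, 4↦3, 5↦4, 6↦2]  zeros at y ∈ ∅
  x = 6: [0↦5, 1↦2, 2↦3, 3↦1, 4↦3, 5↦2, 6↦5]  zeros at y ∈ ∅
Collecting zeros: affine points = {(0, 3), (0, 4), (3, 0), (3, 3), (4, 0), (4, 4)}.
Total count |C(F_7)_aff| = 6.


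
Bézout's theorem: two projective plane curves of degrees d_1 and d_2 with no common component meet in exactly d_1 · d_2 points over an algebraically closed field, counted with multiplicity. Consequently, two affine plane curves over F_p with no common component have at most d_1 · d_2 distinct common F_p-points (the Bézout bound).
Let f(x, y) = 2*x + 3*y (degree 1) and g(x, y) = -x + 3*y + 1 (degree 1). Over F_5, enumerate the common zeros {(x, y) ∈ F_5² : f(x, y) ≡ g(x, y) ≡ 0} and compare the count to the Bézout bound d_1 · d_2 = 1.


Common zeros: {(2, 2)}; count = 1; Bézout bound = 1.

deg(f) = 1, deg(g) = 1, so Bézout bound = 1.
Scan x ∈ F_5. For each x, list the y ∈ F_5 with f(x, y) ≡ 0 and those with g(x, y) ≡ 0 (mod 5); the common zeros in that column are the intersection.
  x = 0: f ≡ 0 at y ∈ {0}; g ≡ 0 at y ∈ {3}; common: ∅.
  x = 1: f ≡ 0 at y ∈ {1}; g ≡ 0 at y ∈ {0}; common: ∅.
  x = 2: f ≡ 0 at y ∈ {2}; g ≡ 0 at y ∈ {2}; common: {2}.
  x = 3: f ≡ 0 at y ∈ {3}; g ≡ 0 at y ∈ {4}; common: ∅.
  x = 4: f ≡ 0 at y ∈ {4}; g ≡ 0 at y ∈ {1}; common: ∅.
Collecting: common zeros = {(2, 2)}, so the count is 1.
Comparison with the Bézout bound: 1 ≤ 1 = deg(f)·deg(g), as expected for curves with no common component (the bound is attained).


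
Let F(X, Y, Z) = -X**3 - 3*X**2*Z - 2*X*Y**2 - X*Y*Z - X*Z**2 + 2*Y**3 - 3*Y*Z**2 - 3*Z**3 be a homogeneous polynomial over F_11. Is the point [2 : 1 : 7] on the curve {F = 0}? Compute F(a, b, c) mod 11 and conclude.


F(2,1,7) ≡ 4 (mod 11); P is NOT on the curve.

Evaluate F(2, 1, 7) term-by-term (mod 11).
  -X**3 ↦ -1·8·1·1 = -8
  -3*X**2*Z ↦ -3·4·1·7 = -84
  -2*X*Y**2 ↦ -2·2·1·1 = -4
  -X*Y*Z ↦ -1·2·1·7 = -14
  -X*Z**2 ↦ -1·2·1·49 = -98
  2*Y**3 ↦ 2·1·1·1 = 2
  -3*Y*Z**2 ↦ -3·1·1·49 = -147
  -3*Z**3 ↦ -3·1·1·343 = -1029
Sum: F(2, 1, 7) = (-8) + (-84) + (-4) + (-14) + (-98) + (2) + (-147) + (-1029) = -1382.
Reducing mod 11: -1382 ≡ 4 (mod 11).
Since F(a, b, c) ≡ 4 ≠ 0 (mod 11), P does NOT lie on the curve.


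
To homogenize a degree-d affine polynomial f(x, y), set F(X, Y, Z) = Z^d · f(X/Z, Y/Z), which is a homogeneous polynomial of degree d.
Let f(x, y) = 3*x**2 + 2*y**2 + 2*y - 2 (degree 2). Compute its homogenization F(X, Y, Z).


F(X, Y, Z) = 3*X**2 + 2*Y**2 + 2*Y*Z - 2*Z**2

deg(f) = 2.
Substitute x = X/Z, y = Y/Z into f, then multiply by Z^2.
  monomial 3·x^2·y^0 ↦ 3·X^2·Y^0·Z^0.
  monomial 2·x^0·y^2 ↦ 2·X^0·Y^2·Z^0.
  monomial 2·x^0·y^1 ↦ 2·X^0·Y^1·Z^1.
  monomial -2·x^0·y^0 ↦ -2·X^0·Y^0·Z^2.
Collecting: F(X, Y, Z) = 3*X**2 + 2*Y**2 + 2*Y*Z - 2*Z**2.


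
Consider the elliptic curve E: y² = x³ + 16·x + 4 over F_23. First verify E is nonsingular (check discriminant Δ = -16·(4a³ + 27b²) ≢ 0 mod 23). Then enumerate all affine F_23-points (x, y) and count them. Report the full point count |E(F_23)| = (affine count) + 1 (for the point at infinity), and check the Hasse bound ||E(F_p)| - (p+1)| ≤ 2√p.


Affine points = {(0, 2), (0, 21), (5, 5), (5, 18), (8, 0), (9, 7), (9, 16), (11, 4), (11, 19), (15, 10), (15, 13), (16, 3), (16, 20), (18, 11), (18, 12)}; affine count = 15; |E(F_23)| = 16.

Discriminant check: Δ ∝ 4a³ + 27b² = 4·16³ + 27·4² = 4·4096 + 27·16 ≡ 3 (mod 23). Nonzero ⇒ E is nonsingular.
For each x ∈ F_23, compute rhs = x³ + 16·x + 4 mod 23, then count y ∈ F_23 with y² ≡ rhs.
  x = 0: rhs = 4, matching y values: 2, 21 (2 points).
  x = 1: rhs = 21, matching y values: none (0 points).
  x = 2: rhs = 21, matching y values: none (0 points).
  x = 3: rhs = 10, matching y values: none (0 points).
  x = 4: rhs = 17, matching y values: none (0 points).
  x = 5: rhs = 2, matching y values: 5, 18 (2 points).
  x = 6: rhs = 17, matching y values: none (0 points).
  x = 7: rhs = 22, matching y values: none (0 points).
  x = 8: rhs = 0, matching y values: 0 (1 points).
  x = 9: rhs = 3, matching y values: 7, 16 (2 points).
  x = 10: rhs = 14, matching y values: none (0 points).
  x = 11: rhs = 16, matching y values: 4, 19 (2 points).
  x = 12: rhs = 15, matching y values: none (0 points).
  x = 13: rhs = 17, matching y values: none (0 points).
  x = 14: rhs = 5, matching y values: none (0 points).
  x = 15: rhs = 8, matching y values: 10, 13 (2 points).
  x = 16: rhs = 9, matching y values: 3, 20 (2 points).
  x = 17: rhs = 14, matching y values: none (0 points).
  x = 18: rhs = 6, matching y values: 11, 12 (2 points).
  x = 19: rhs = 14, matching y values: none (0 points).
  x = 20: rhs = 21, matching y values: none (0 points).
  x = 21: rhs = 10, matching y values: none (0 points).
  x = 22: rhs = 10, matching y values: none (0 points).
Total affine count: 15.
Full point count |E(F_23)| = 15 + 1 = 16.
Hasse bound: |16 − (23+1)| = |-8| = 8 ≤ 2√23 ≈ 9.5917 ✓.


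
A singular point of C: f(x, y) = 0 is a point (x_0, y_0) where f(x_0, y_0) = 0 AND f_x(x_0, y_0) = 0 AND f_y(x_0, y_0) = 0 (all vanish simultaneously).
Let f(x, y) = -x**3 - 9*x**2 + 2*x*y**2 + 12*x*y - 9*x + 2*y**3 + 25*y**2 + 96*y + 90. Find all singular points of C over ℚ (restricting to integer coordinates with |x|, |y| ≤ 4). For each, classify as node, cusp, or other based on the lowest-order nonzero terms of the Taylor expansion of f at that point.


Singular points: {(-3, -3)}; classification: cusp.

Compute partial derivatives:
  f_x = -3*x**2 - 18*x + 2*y**2 + 12*y - 9.
  f_y = 4*x*y + 12*x + 6*y**2 + 50*y + 96.
Scan x_0 ∈ {−4, ..., 4}. For each x_0, f_y(x_0, y) is a polynomial in y; find its integer roots y ∈ {−4, ..., 4}, then test f_x and f at those candidates.
  x = -4: f_y(-4, y) = 6*y**2 + 34*y + 48; vanishes at y ∈ {-3}. (-4, -3): f_x = -3 ≠ 0.
  x = -3: f_y(-3, y) = 6*y**2 + 38*y + 60; vanishes at y ∈ {-3}. (-3, -3): f_x = 0, f = 0 — SINGULAR.
  x = -2: f_y(-2, y) = 6*y**2 + 42*y + 72; vanishes at y ∈ {-4, -3}. (-2, -4): f_x = -1 ≠ 0; (-2, -3): f_x = -3 ≠ 0.
  x = -1: f_y(-1, y) = 6*y**2 + 46*y + 84; vanishes at y ∈ {-3}. (-1, -3): f_x = -12 ≠ 0.
  x = 0: f_y(0, y) = 6*y**2 + 50*y + 96; vanishes at y ∈ {-3}. (0, -3): f_x = -27 ≠ 0.
  x = 1: f_y(1, y) = 6*y**2 + 54*y + 108; vanishes at y ∈ {-3}. (1, -3): f_x = -48 ≠ 0.
  x = 2: f_y(2, y) = 6*y**2 + 58*y + 120; vanishes at y ∈ {-3}. (2, -3): f_x = -75 ≠ 0.
  x = 3: f_y(3, y) = 6*y**2 + 62*y + 132; vanishes at y ∈ {-3}. (3, -3): f_x = -108 ≠ 0.
  x = 4: f_y(4, y) = 6*y**2 + 66*y + 144; vanishes at y ∈ {-3}. (4, -3): f_x = -147 ≠ 0.
Only singular point on the grid: (-3, -3).
Classify: substitute x = -3 + u, y = -3 + v and expand: f = -u**3 + 2*u*v**2 + 2*v**3 + v**2.
No constant or linear terms (consistent with a singular point). Quadratic part: v**2. Cubic part: -u**3 + 2*u*v**2 + 2*v**3.
The quadratic part v**2 is a perfect square, so there is a single (double) tangent line v = 0, i.e. y = -3. Restricting the cubic part to that line (v = 0) leaves -u**3 ≠ 0, so f is not divisible by v and the branch is v² ≈ u**3 to lowest order — this is a cusp.
Classification: cusp.


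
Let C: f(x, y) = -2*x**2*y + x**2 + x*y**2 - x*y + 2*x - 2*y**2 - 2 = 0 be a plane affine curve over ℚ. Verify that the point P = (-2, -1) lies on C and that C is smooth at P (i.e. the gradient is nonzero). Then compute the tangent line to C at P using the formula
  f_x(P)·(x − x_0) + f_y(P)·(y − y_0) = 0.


Tangent line at P: -8*x + 2*y - 14 = 0.

Step 1: f(-2, -1) = 0, so P lies on C.
Step 2: partial derivatives
  f_x(x, y) = -4*x*y + 2*x + y**2 - y + 2, f_y(x, y) = -2*x**2 + 2*x*y - x - 4*y.
  f_x(P) = -8, f_y(P) = 2 (gradient nonzero, so P is smooth).
Step 3: tangent line at P: -8·(x − -2) + 2·(y − -1) = 0.
Expanding: -8*x + 2*y - 14 = 0.


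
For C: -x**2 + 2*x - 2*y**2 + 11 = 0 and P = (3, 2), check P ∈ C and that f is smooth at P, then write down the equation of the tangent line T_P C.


Tangent line at P: -4*x - 8*y + 28 = 0.

Step 1: f(3, 2) = 0, so P lies on C.
Step 2: partial derivatives
  f_x(x, y) = 2 - 2*x, f_y(x, y) = -4*y.
  f_x(P) = -4, f_y(P) = -8 (gradient nonzero, so P is smooth).
Step 3: tangent line at P: -4·(x − 3) + -8·(y − 2) = 0.
Expanding: -4*x - 8*y + 28 = 0.


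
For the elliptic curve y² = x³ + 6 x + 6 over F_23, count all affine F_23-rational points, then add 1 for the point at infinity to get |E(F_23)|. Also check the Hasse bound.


Affine points = {(0, 11), (0, 12), (1, 6), (1, 17), (2, 7), (2, 16), (4, 5), (4, 18), (5, 0), (7, 0), (10, 10), (10, 13), (11, 0), (12, 9), (12, 14), (13, 2), (13, 21), (16, 9), (16, 14), (18, 9), (18, 14), (21, 3), (21, 20)}; affine count = 23; |E(F_23)| = 24.

Discriminant check: Δ ∝ 4a³ + 27b² = 4·6³ + 27·6² = 4·216 + 27·36 ≡ 19 (mod 23). Nonzero ⇒ E is nonsingular.
For each x ∈ F_23, compute rhs = x³ + 6·x + 6 mod 23, then count y ∈ F_23 with y² ≡ rhs.
  x = 0: rhs = 6, matching y values: 11, 12 (2 points).
  x = 1: rhs = 13, matching y values: 6, 17 (2 points).
  x = 2: rhs = 3, matching y values: 7, 16 (2 points).
  x = 3: rhs = 5, matching y values: none (0 points).
  x = 4: rhs = 2, matching y values: 5, 18 (2 points).
  x = 5: rhs = 0, matching y values: 0 (1 points).
  x = 6: rhs = 5, matching y values: none (0 points).
  x = 7: rhs = 0, matching y values: 0 (1 points).
  x = 8: rhs = 14, matching y values: none (0 points).
  x = 9: rhs = 7, matching y values: none (0 points).
  x = 10: rhs = 8, matching y values: 10, 13 (2 points).
  x = 11: rhs = 0, matching y values: 0 (1 points).
  x = 12: rhs = 12, matching y values: 9, 14 (2 points).
  x = 13: rhs = 4, matching y values: 2, 21 (2 points).
  x = 14: rhs = 5, matching y values: none (0 points).
  x = 15: rhs = 21, matching y values: none (0 points).
  x = 16: rhs = 12, matching y values: 9, 14 (2 points).
  x = 17: rhs = 7, matching y values: none (0 points).
  x = 18: rhs = 12, matching y values: 9, 14 (2 points).
  x = 19: rhs = 10, matching y values: none (0 points).
  x = 20: rhs = 7, matching y values: none (0 points).
  x = 21: rhs = 9, matching y values: 3, 20 (2 points).
  x = 22: rhs = 22, matching y values: none (0 points).
Total affine count: 23.
Full point count |E(F_23)| = 23 + 1 = 24.
Hasse bound: |24 − (23+1)| = |0| = 0 ≤ 2√23 ≈ 9.5917 ✓.


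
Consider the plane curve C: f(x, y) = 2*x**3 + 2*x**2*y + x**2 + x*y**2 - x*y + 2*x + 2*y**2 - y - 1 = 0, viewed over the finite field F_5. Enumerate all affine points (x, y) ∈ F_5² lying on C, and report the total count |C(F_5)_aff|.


Affine F_5-points: {(0, 1), (0, 2), (3, 3), (4, 4)}; count = 4.

For each of the 25 pairs (x, y) ∈ F_5², evaluate f(x, y) mod 5. Record the zeros.
  x = 0: [0↦4, 1↦0, 2↦0, 3↦4, 4↦2]  zeros at y ∈ {1, 2}
  x = 1: [0↦4, 1↦2, 2↦1, 3↦1, 4↦2]  zeros at y ∈ ∅
  x = 2: [0↦3, 1↦2, 2↦4, 3↦4, 4↦2]  zeros at y ∈ ∅
  x = 3: [0↦3, 1↦2, 2↦1, 3↦0, 4↦4]  zeros at y ∈ {3}
  x = 4: [0↦1, 1↦4, 2↦4, 3↦1, 4↦0]  zeros at y ∈ {4}
Collecting zeros: affine points = {(0, 1), (0, 2), (3, 3), (4, 4)}.
Total count |C(F_5)_aff| = 4.


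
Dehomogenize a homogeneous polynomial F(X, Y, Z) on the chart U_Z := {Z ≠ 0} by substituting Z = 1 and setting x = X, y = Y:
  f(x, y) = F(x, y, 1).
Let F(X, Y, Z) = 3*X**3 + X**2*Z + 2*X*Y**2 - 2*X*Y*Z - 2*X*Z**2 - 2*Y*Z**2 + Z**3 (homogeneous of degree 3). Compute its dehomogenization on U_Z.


f(x, y) = 3*x**3 + x**2 + 2*x*y**2 - 2*x*y - 2*x - 2*y + 1

On U_Z we set Z = 1. Each monomial c·X^i·Y^j·Z^k in F becomes c·x^i·y^j·1^k = c·x^i·y^j.
Substituting Z = 1: F(X, Y, 1) = 3*x**3 + x**2 + 2*x*y**2 - 2*x*y - 2*x - 2*y + 1.
Note: deg(f) ≤ deg(F) = 3; strict inequality happens when F is divisible by Z (lost terms).


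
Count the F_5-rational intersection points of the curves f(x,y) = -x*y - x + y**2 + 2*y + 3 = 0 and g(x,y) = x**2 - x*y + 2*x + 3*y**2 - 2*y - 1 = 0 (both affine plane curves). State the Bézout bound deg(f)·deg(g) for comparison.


Common zeros: ∅; count = 0; Bézout bound = 4.

deg(f) = 2, deg(g) = 2, so Bézout bound = 4.
Scan x ∈ F_5. For each x, list the y ∈ F_5 with f(x, y) ≡ 0 and those with g(x, y) ≡ 0 (mod 5); the common zeros in that column are the intersection.
  x = 0: f ≡ 0 at y ∈ ∅; g ≡ 0 at y ∈ {1, 3}; common: ∅.
  x = 1: f ≡ 0 at y ∈ ∅; g ≡ 0 at y ∈ {3}; common: ∅.
  x = 2: f ≡ 0 at y ∈ {2, 3}; g ≡ 0 at y ∈ ∅; common: ∅.
  x = 3: f ≡ 0 at y ∈ {0, 1}; g ≡ 0 at y ∈ ∅; common: ∅.
  x = 4: f ≡ 0 at y ∈ ∅; g ≡ 0 at y ∈ {1}; common: ∅.
Collecting: common zeros = ∅, so the count is 0.
Comparison with the Bézout bound: 0 ≤ 4 = deg(f)·deg(g), as expected for curves with no common component (the affine F_5-count falls short of the bound because intersections may lie at infinity, over extension fields, or carry multiplicity).


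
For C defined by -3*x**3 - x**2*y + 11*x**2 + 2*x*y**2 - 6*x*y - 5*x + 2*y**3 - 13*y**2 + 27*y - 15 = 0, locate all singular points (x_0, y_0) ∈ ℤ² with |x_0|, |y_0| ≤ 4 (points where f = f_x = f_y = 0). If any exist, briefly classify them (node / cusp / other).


Singular points: {(1, 2)}; classification: cusp.

Compute partial derivatives:
  f_x = -9*x**2 - 2*x*y + 22*x + 2*y**2 - 6*y - 5.
  f_y = -x**2 + 4*x*y - 6*x + 6*y**2 - 26*y + 27.
Scan x_0 ∈ {−4, ..., 4}. For each x_0, f_y(x_0, y) is a polynomial in y; find its integer roots y ∈ {−4, ..., 4}, then test f_x and f at those candidates.
  x = -4: f_y(-4, y) = 6*y**2 - 42*y + 35; no integer root y with |y| ≤ 4.
  x = -3: f_y(-3, y) = 6*y**2 - 38*y + 36; no integer root y with |y| ≤ 4.
  x = -2: f_y(-2, y) = 6*y**2 - 34*y + 35; no integer root y with |y| ≤ 4.
  x = -1: f_y(-1, y) = 6*y**2 - 30*y + 32; no integer root y with |y| ≤ 4.
  x = 0: f_y(0, y) = 6*y**2 - 26*y + 27; no integer root y with |y| ≤ 4.
  x = 1: f_y(1, y) = 6*y**2 - 22*y + 20; vanishes at y ∈ {2}. (1, 2): f_x = 0, f = 0 — SINGULAR.
  x = 2: f_y(2, y) = 6*y**2 - 18*y + 11; no integer root y with |y| ≤ 4.
  x = 3: f_y(3, y) = 6*y**2 - 14*y; vanishes at y ∈ {0}. (3, 0): f_x = -20 ≠ 0.
  x = 4: f_y(4, y) = 6*y**2 - 10*y - 13; no integer root y with |y| ≤ 4.
Only singular point on the grid: (1, 2).
Classify: substitute x = 1 + u, y = 2 + v and expand: f = -3*u**3 - u**2*v + 2*u*v**2 + 2*v**3 + v**2.
No constant or linear terms (consistent with a singular point). Quadratic part: v**2. Cubic part: -3*u**3 - u**2*v + 2*u*v**2 + 2*v**3.
The quadratic part v**2 is a perfect square, so there is a single (double) tangent line v = 0, i.e. y = 2. Restricting the cubic part to that line (v = 0) leaves -3*u**3 ≠ 0, so f is not divisible by v and the branch is v² ≈ 3*u**3 to lowest order — this is a cusp.
Classification: cusp.


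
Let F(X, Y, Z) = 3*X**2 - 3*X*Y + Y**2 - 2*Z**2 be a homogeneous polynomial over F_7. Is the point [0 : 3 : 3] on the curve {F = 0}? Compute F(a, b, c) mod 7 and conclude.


F(0,3,3) ≡ 5 (mod 7); P is NOT on the curve.

Evaluate F(0, 3, 3) term-by-term (mod 7).
  3*X**2 ↦ 3·0·1·1 = 0
  -3*X*Y ↦ -3·0·3·1 = 0
  Y**2 ↦ 1·1·9·1 = 9
  -2*Z**2 ↦ -2·1·1·9 = -18
Sum: F(0, 3, 3) = (0) + (0) + (9) + (-18) = -9.
Reducing mod 7: -9 ≡ 5 (mod 7).
Since F(a, b, c) ≡ 5 ≠ 0 (mod 7), P does NOT lie on the curve.


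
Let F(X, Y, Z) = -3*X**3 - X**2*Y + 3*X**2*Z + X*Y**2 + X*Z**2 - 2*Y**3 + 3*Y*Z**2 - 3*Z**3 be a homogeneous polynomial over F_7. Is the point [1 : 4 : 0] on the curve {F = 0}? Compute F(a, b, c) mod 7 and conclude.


F(1,4,0) ≡ 0 (mod 7); P is on the curve.

Evaluate F(1, 4, 0) term-by-term (mod 7).
  -3*X**3 ↦ -3·1·1·1 = -3
  -X**2*Y ↦ -1·1·4·1 = -4
  3*X**2*Z ↦ 3·1·1·0 = 0
  X*Y**2 ↦ 1·1·16·1 = 16
  X*Z**2 ↦ 1·1·1·0 = 0
  -2*Y**3 ↦ -2·1·64·1 = -128
  3*Y*Z**2 ↦ 3·1·4·0 = 0
  -3*Z**3 ↦ -3·1·1·0 = 0
Sum: F(1, 4, 0) = (-3) + (-4) + (0) + (16) + (0) + (-128) + (0) + (0) = -119.
Reducing mod 7: -119 ≡ 0 (mod 7).
Since F(a, b, c) ≡ 0 (mod 7), P lies on the curve.


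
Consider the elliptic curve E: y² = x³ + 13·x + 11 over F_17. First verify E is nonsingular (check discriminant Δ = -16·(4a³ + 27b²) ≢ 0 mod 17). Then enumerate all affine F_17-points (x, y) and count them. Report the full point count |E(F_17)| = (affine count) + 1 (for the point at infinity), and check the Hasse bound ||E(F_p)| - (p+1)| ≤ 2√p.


Affine points = {(1, 5), (1, 12), (3, 3), (3, 14), (4, 5), (4, 12), (6, 4), (6, 13), (8, 7), (8, 10), (10, 6), (10, 11), (12, 5), (12, 12), (14, 8), (14, 9)}; affine count = 16; |E(F_17)| = 17.

Discriminant check: Δ ∝ 4a³ + 27b² = 4·13³ + 27·11² = 4·2197 + 27·121 ≡ 2 (mod 17). Nonzero ⇒ E is nonsingular.
For each x ∈ F_17, compute rhs = x³ + 13·x + 11 mod 17, then count y ∈ F_17 with y² ≡ rhs.
  x = 0: rhs = 11, matching y values: none (0 points).
  x = 1: rhs = 8, matching y values: 5, 12 (2 points).
  x = 2: rhs = 11, matching y values: none (0 points).
  x = 3: rhs = 9, matching y values: 3, 14 (2 points).
  x = 4: rhs = 8, matching y values: 5, 12 (2 points).
  x = 5: rhs = 14, matching y values: none (0 points).
  x = 6: rhs = 16, matching y values: 4, 13 (2 points).
  x = 7: rhs = 3, matching y values: none (0 points).
  x = 8: rhs = 15, matching y values: 7, 10 (2 points).
  x = 9: rhs = 7, matching y values: none (0 points).
  x = 10: rhs = 2, matching y values: 6, 11 (2 points).
  x = 11: rhs = 6, matching y values: none (0 points).
  x = 12: rhs = 8, matching y values: 5, 12 (2 points).
  x = 13: rhs = 14, matching y values: none (0 points).
  x = 14: rhs = 13, matching y values: 8, 9 (2 points).
  x = 15: rhs = 11, matching y values: none (0 points).
  x = 16: rhs = 14, matching y values: none (0 points).
Total affine count: 16.
Full point count |E(F_17)| = 16 + 1 = 17.
Hasse bound: |17 − (17+1)| = |-1| = 1 ≤ 2√17 ≈ 8.2462 ✓.


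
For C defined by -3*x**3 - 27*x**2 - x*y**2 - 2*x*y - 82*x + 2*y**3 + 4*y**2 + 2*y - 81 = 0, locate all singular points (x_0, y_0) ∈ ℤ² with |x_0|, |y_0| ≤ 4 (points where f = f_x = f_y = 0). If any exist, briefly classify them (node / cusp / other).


Singular points: {(-3, -1)}; classification: cusp.

Compute partial derivatives:
  f_x = -9*x**2 - 54*x - y**2 - 2*y - 82.
  f_y = -2*x*y - 2*x + 6*y**2 + 8*y + 2.
Scan x_0 ∈ {−4, ..., 4}. For each x_0, f_y(x_0, y) is a polynomial in y; find its integer roots y ∈ {−4, ..., 4}, then test f_x and f at those candidates.
  x = -4: f_y(-4, y) = 6*y**2 + 16*y + 10; vanishes at y ∈ {-1}. (-4, -1): f_x = -9 ≠ 0.
  x = -3: f_y(-3, y) = 6*y**2 + 14*y + 8; vanishes at y ∈ {-1}. (-3, -1): f_x = 0, f = 0 — SINGULAR.
  x = -2: f_y(-2, y) = 6*y**2 + 12*y + 6; vanishes at y ∈ {-1}. (-2, -1): f_x = -9 ≠ 0.
  x = -1: f_y(-1, y) = 6*y**2 + 10*y + 4; vanishes at y ∈ {-1}. (-1, -1): f_x = -36 ≠ 0.
  x = 0: f_y(0, y) = 6*y**2 + 8*y + 2; vanishes at y ∈ {-1}. (0, -1): f_x = -81 ≠ 0.
  x = 1: f_y(1, y) = 6*y**2 + 6*y; vanishes at y ∈ {-1, 0}. (1, -1): f_x = -144 ≠ 0; (1, 0): f_x = -145 ≠ 0.
  x = 2: f_y(2, y) = 6*y**2 + 4*y - 2; vanishes at y ∈ {-1}. (2, -1): f_x = -225 ≠ 0.
  x = 3: f_y(3, y) = 6*y**2 + 2*y - 4; vanishes at y ∈ {-1}. (3, -1): f_x = -324 ≠ 0.
  x = 4: f_y(4, y) = 6*y**2 - 6; vanishes at y ∈ {-1, 1}. (4, -1): f_x = -441 ≠ 0; (4, 1): f_x = -445 ≠ 0.
Only singular point on the grid: (-3, -1).
Classify: substitute x = -3 + u, y = -1 + v and expand: f = -3*u**3 - u*v**2 + 2*v**3 + v**2.
No constant or linear terms (consistent with a singular point). Quadratic part: v**2. Cubic part: -3*u**3 - u*v**2 + 2*v**3.
The quadratic part v**2 is a perfect square, so there is a single (double) tangent line v = 0, i.e. y = -1. Restricting the cubic part to that line (v = 0) leaves -3*u**3 ≠ 0, so f is not divisible by v and the branch is v² ≈ 3*u**3 to lowest order — this is a cusp.
Classification: cusp.


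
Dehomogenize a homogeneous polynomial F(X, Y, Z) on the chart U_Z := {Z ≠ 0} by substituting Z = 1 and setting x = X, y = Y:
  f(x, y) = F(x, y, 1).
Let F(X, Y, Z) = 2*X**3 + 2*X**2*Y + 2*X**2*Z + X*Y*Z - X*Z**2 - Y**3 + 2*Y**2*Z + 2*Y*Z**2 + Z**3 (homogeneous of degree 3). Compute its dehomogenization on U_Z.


f(x, y) = 2*x**3 + 2*x**2*y + 2*x**2 + x*y - x - y**3 + 2*y**2 + 2*y + 1

On U_Z we set Z = 1. Each monomial c·X^i·Y^j·Z^k in F becomes c·x^i·y^j·1^k = c·x^i·y^j.
Substituting Z = 1: F(X, Y, 1) = 2*x**3 + 2*x**2*y + 2*x**2 + x*y - x - y**3 + 2*y**2 + 2*y + 1.
Note: deg(f) ≤ deg(F) = 3; strict inequality happens when F is divisible by Z (lost terms).


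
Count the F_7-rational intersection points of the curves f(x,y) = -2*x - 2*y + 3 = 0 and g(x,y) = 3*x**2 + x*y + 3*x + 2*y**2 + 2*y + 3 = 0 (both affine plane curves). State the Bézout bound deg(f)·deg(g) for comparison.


Common zeros: {(0, 5)}; count = 1; Bézout bound = 2.

deg(f) = 1, deg(g) = 2, so Bézout bound = 2.
Scan x ∈ F_7. For each x, list the y ∈ F_7 with f(x, y) ≡ 0 and those with g(x, y) ≡ 0 (mod 7); the common zeros in that column are the intersection.
  x = 0: f ≡ 0 at y ∈ {5}; g ≡ 0 at y ∈ {1, 5}; common: {5}.
  x = 1: f ≡ 0 at y ∈ {4}; g ≡ 0 at y ∈ {1}; common: ∅.
  x = 2: f ≡ 0 at y ∈ {3}; g ≡ 0 at y ∈ {0, 5}; common: ∅.
  x = 3: f ≡ 0 at y ∈ {2}; g ≡ 0 at y ∈ {4}; common: ∅.
  x = 4: f ≡ 0 at y ∈ {1}; g ≡ 0 at y ∈ {0, 4}; common: ∅.
  x = 5: f ≡ 0 at y ∈ {0}; g ≡ 0 at y ∈ ∅; common: ∅.
  x = 6: f ≡ 0 at y ∈ {6}; g ≡ 0 at y ∈ ∅; common: ∅.
Collecting: common zeros = {(0, 5)}, so the count is 1.
Comparison with the Bézout bound: 1 ≤ 2 = deg(f)·deg(g), as expected for curves with no common component (the affine F_7-count falls short of the bound because intersections may lie at infinity, over extension fields, or carry multiplicity).


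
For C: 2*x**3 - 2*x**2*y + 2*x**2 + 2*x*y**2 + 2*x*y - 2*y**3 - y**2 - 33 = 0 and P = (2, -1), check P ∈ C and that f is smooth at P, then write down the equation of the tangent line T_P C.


Tangent line at P: 40*x - 16*y - 96 = 0.

Step 1: f(2, -1) = 0, so P lies on C.
Step 2: partial derivatives
  f_x(x, y) = 6*x**2 - 4*x*y + 4*x + 2*y**2 + 2*y, f_y(x, y) = -2*x**2 + 4*x*y + 2*x - 6*y**2 - 2*y.
  f_x(P) = 40, f_y(P) = -16 (gradient nonzero, so P is smooth).
Step 3: tangent line at P: 40·(x − 2) + -16·(y − -1) = 0.
Expanding: 40*x - 16*y - 96 = 0.


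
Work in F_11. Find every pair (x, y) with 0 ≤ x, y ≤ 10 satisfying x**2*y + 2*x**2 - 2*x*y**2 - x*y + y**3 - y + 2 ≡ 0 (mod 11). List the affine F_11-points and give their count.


Affine F_11-points: {(0, 8), (1, 7), (2, 6), (3, 9), (4, 3), (5, 5), (5, 6), (5, 10), (6, 5), (7, 7), (7, 8), (7, 10), (9, 2), (9, 3), (10, 2)}; count = 15.

For each of the 121 pairs (x, y) ∈ F_11², evaluate f(x, y) mod 11. Record the zeros.
  x = 0: [0↦2, 1↦2, 2↦8, 3↦4, 4↦7, 5↦1, 6↦3, 7↦8, 8↦0, 9↦7, 10↦2]  zeros at y ∈ {8}
  x = 1: [0↦4, 1↦2, 2↦2, 3↦10, 4↦10, 5↦8, 6↦10, 7↦0, 8↦6, 9↦1, 10↦2]  zeros at y ∈ {7}
  x = 2: [0↦10, 1↦8, 2↦4, 3↦4, 4↦3, 5↦7, 6↦0, 7↦10, 8↦10, 9↦6, 10↦4]  zeros at y ∈ {6}
  x = 3: [0↦9, 1↦9, 2↦3, 3↦8, 4↦8, 5↦9, 6↦6, 7↦5, 8↦1, 9↦0, 10↦8]  zeros at y ∈ {9}
  x = 4: [0↦1, 1↦5, 2↦10, 3↦0, 4↦3, 5↦3, 6↦6, 7↦7, 8↦1, 9↦5, 10↦3]  zeros at y ∈ {3}
  x = 5: [0↦8, 1↦7, 2↦3, 3↦2, 4↦10, 5↦0, 6↦0, 7↦5, 8↦10, 9↦10, 10↦0]  zeros at y ∈ {5, 6, 10}
  x = 6: [0↦8, 1↦4, 2↦4, 3↦3, 4↦7, 5↦0, 6↦10, 7↦10, 8↦6, 9↦4, 10↦10]  zeros at y ∈ {5}
  x = 7: [0↦1, 1↦7, 2↦2, 3↦3, 4↦5, 5↦3, 6↦3, 7↦0, 8↦0, 9↦9, 10↦0]  zeros at y ∈ {7, 8, 10}
  x = 8: [0↦9, 1↦5, 2↦8, 3↦2, 4↦4, 5↦9, 6↦1, 7↦8, 8↦3, 9↦3, 10↦3]  zeros at y ∈ ∅
  x = 9: [0↦10, 1↦9, 2↦0, 3↦0, 4↦4, 5↦7, 6↦4, 7↦1, 8↦4, 9↦8, 10↦8]  zeros at y ∈ {2, 3}
  x = 10: [0↦4, 1↦8, 2↦0, 3↦8, 4↦5, 5↦8, 6↦1, 7↦1, 8↦3, 9↦2, 10↦4]  zeros at y ∈ {2}
Collecting zeros: affine points = {(0, 8), (1, 7), (2, 6), (3, 9), (4, 3), (5, 5), (5, 6), (5, 10), (6, 5), (7, 7), (7, 8), (7, 10), (9, 2), (9, 3), (10, 2)}.
Total count |C(F_11)_aff| = 15.


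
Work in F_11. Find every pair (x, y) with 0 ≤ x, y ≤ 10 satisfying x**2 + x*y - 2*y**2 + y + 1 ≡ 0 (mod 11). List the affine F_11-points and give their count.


Affine F_11-points: {(0, 1), (0, 5), (1, 4), (1, 8), (2, 8), (2, 10), (6, 4), (6, 5), (10, 1), (10, 10)}; count = 10.

For each of the 121 pairs (x, y) ∈ F_11², evaluate f(x, y) mod 11. Record the zeros.
  x = 0: [0↦1, 1↦0, 2↦6, 3↦8, 4↦6, 5↦0, 6↦1, 7↦9, 8↦2, 9↦2, 10↦9]  zeros at y ∈ {1, 5}
  x = 1: [0↦2, 1↦2, 2↦9, 3↦1, 4↦0, 5↦6, 6↦8, 7↦6, 8↦0, 9↦1, 10↦9]  zeros at y ∈ {4, 8}
  x = 2: [0↦5, 1↦6, 2↦3, 3↦7, 4↦7, 5↦3, 6↦6, 7↦5, 8↦0, 9↦2, 10↦0]  zeros at y ∈ {8, 10}
  x = 3: [0↦10, 1↦1, 2↦10, 3↦4, 4↦5, 5↦2, 6↦6, 7↦6, 8↦2, 9↦5, 10↦4]  zeros at y ∈ ∅
  x = 4: [0↦6, 1↦9, 2↦8, 3↦3, 4↦5, 5↦3, 6↦8, 7↦9, 8↦6, 9↦10, 10↦10]  zeros at y ∈ ∅
  x = 5: [0↦4, 1↦8, 2↦8, 3↦4, 4↦7, 5↦6, 6↦1, 7↦3, 8↦1, 9↦6, 10↦7]  zeros at y ∈ ∅
  x = 6: [0↦4, 1↦9, 2↦10, 3↦7, 4↦0, 5↦0, 6↦7, 7↦10, 8↦9, 9↦4, 10↦6]  zeros at y ∈ {4, 5}
  x = 7: [0↦6, 1↦1, 2↦3, 3↦1, 4↦6, 5↦7, 6↦4, 7↦8, 8↦8, 9↦4, 10↦7]  zeros at y ∈ ∅
  x = 8: [0↦10, 1↦6, 2↦9, 3↦8, 4↦3, 5↦5, 6↦3, 7↦8, 8↦9, 9↦6, 10↦10]  zeros at y ∈ ∅
  x = 9: [0↦5, 1↦2, 2↦6, 3↦6, 4↦2, 5↦5, 6↦4, 7↦10, 8↦1, 9↦10, 10↦4]  zeros at y ∈ ∅
  x = 10: [0↦2, 1↦0, 2↦5, 3↦6, 4↦3, 5↦7, 6↦7, 7↦3, 8↦6, 9↦5, 10↦0]  zeros at y ∈ {1, 10}
Collecting zeros: affine points = {(0, 1), (0, 5), (1, 4), (1, 8), (2, 8), (2, 10), (6, 4), (6, 5), (10, 1), (10, 10)}.
Total count |C(F_11)_aff| = 10.


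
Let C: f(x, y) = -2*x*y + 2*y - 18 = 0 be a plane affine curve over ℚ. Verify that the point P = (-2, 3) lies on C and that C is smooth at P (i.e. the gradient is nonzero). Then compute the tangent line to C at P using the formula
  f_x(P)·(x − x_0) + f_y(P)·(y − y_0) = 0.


Tangent line at P: -6*x + 6*y - 30 = 0.

Step 1: f(-2, 3) = 0, so P lies on C.
Step 2: partial derivatives
  f_x(x, y) = -2*y, f_y(x, y) = 2 - 2*x.
  f_x(P) = -6, f_y(P) = 6 (gradient nonzero, so P is smooth).
Step 3: tangent line at P: -6·(x − -2) + 6·(y − 3) = 0.
Expanding: -6*x + 6*y - 30 = 0.


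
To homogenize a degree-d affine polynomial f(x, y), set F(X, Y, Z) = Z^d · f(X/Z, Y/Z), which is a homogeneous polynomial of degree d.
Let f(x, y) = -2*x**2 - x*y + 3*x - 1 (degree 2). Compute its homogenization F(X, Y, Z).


F(X, Y, Z) = -2*X**2 - X*Y + 3*X*Z - Z**2

deg(f) = 2.
Substitute x = X/Z, y = Y/Z into f, then multiply by Z^2.
  monomial -2·x^2·y^0 ↦ -2·X^2·Y^0·Z^0.
  monomial -1·x^1·y^1 ↦ -1·X^1·Y^1·Z^0.
  monomial 3·x^1·y^0 ↦ 3·X^1·Y^0·Z^1.
  monomial -1·x^0·y^0 ↦ -1·X^0·Y^0·Z^2.
Collecting: F(X, Y, Z) = -2*X**2 - X*Y + 3*X*Z - Z**2.
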